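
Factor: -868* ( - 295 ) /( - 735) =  - 7316/21 = - 2^2*3^( - 1)*7^( - 1)*31^1 * 59^1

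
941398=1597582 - 656184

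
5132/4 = 1283 = 1283.00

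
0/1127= 0 = 0.00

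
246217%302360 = 246217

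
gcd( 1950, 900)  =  150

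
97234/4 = 24308 + 1/2 = 24308.50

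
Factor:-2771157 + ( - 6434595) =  - 9205752  =  - 2^3*3^1*383573^1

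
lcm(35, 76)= 2660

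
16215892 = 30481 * 532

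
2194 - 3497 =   -  1303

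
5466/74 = 73 + 32/37 = 73.86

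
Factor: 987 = 3^1*7^1*47^1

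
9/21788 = 9/21788=0.00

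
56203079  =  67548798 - 11345719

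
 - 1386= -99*14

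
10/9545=2/1909 = 0.00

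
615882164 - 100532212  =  515349952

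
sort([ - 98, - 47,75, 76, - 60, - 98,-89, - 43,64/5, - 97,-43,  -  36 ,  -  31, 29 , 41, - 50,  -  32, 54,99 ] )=[-98, -98, - 97, - 89, - 60 , - 50,-47, -43,-43,  -  36, - 32, - 31,64/5, 29,41,54, 75,76, 99] 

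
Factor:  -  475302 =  - 2^1 * 3^1*37^1*2141^1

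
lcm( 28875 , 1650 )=57750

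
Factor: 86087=31^1*2777^1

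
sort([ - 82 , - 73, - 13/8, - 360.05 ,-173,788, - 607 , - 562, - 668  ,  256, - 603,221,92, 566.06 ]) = [ - 668, - 607, - 603, - 562, - 360.05, - 173 , - 82,- 73, - 13/8,92, 221,256,566.06,788 ]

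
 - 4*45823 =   -  183292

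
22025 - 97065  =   -75040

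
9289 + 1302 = 10591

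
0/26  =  0 =0.00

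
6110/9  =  6110/9 = 678.89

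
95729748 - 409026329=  - 313296581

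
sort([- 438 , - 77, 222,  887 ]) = [-438, - 77, 222, 887 ]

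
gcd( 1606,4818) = 1606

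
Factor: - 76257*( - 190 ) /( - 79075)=  -  2^1*3^2*5^(  -  1)*19^1*37^1*229^1*3163^( - 1 ) =-2897766/15815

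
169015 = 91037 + 77978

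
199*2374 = 472426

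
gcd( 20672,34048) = 1216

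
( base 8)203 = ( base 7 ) 245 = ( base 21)65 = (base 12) AB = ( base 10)131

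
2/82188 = 1/41094=0.00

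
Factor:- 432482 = - 2^1*101^1 * 2141^1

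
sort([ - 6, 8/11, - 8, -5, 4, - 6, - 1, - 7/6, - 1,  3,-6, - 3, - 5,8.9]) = [ - 8,  -  6, -6,-6,-5,  -  5, - 3  , - 7/6, - 1,-1,8/11, 3,4,8.9]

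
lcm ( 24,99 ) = 792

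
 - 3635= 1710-5345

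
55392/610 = 27696/305 = 90.81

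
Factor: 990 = 2^1*3^2*5^1*11^1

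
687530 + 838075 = 1525605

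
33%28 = 5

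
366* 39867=14591322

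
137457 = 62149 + 75308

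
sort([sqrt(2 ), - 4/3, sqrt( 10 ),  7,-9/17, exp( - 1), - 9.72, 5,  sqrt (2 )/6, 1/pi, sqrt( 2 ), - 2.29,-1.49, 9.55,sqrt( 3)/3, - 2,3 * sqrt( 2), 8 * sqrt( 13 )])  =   [-9.72, - 2.29,  -  2, - 1.49, - 4/3, - 9/17, sqrt( 2)/6,1/pi,exp( -1), sqrt( 3 )/3, sqrt( 2),  sqrt(2 ),sqrt ( 10),3 * sqrt ( 2), 5,7, 9.55,  8*sqrt( 13)] 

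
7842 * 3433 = 26921586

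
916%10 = 6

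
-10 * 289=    - 2890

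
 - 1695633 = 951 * (-1783)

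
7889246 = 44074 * 179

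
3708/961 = 3708/961= 3.86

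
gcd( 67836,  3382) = 2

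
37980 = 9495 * 4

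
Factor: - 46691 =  - 46691^1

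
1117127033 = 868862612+248264421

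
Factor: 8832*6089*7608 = 2^10*3^2*23^1*317^1*6089^1 = 409143389184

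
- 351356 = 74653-426009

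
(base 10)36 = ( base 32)14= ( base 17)22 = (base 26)1a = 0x24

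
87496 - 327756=- 240260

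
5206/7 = 743+5/7 = 743.71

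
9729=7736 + 1993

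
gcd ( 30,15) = 15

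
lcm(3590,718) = 3590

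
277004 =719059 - 442055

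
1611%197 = 35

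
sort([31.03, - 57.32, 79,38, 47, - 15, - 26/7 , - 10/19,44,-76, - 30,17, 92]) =[ - 76, - 57.32 ,-30, - 15,-26/7,-10/19, 17, 31.03, 38, 44,  47, 79, 92] 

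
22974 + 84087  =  107061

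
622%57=52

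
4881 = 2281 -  - 2600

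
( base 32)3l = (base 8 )165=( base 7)225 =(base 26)4D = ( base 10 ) 117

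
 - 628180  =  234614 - 862794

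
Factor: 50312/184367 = 2^3*19^1*557^( - 1) = 152/557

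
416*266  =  110656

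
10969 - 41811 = - 30842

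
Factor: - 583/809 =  - 11^1* 53^1*809^( - 1 ) 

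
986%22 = 18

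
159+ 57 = 216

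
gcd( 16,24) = 8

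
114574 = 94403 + 20171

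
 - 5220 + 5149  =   - 71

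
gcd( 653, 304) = 1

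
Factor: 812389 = 223^1*3643^1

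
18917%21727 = 18917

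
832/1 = 832 = 832.00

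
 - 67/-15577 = 67/15577 = 0.00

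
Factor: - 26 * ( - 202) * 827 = 4343404 = 2^2 * 13^1 *101^1*827^1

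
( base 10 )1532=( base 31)1id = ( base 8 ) 2774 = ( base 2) 10111111100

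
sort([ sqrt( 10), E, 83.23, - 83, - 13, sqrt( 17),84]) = [ - 83, - 13, E, sqrt(  10), sqrt(17), 83.23, 84] 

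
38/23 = 1 + 15/23 = 1.65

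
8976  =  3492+5484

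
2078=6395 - 4317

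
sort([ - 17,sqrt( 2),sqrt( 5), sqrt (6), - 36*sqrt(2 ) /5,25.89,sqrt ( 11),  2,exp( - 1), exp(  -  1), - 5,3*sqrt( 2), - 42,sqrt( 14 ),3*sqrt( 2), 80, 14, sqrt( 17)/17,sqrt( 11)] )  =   [ - 42, -17,-36*sqrt( 2) /5,-5, sqrt( 17)/17, exp( - 1 ), exp( - 1), sqrt (2 ), 2,sqrt( 5) , sqrt ( 6 ),sqrt( 11),sqrt(11),sqrt ( 14),3*sqrt(2 ),3*sqrt(2 ),14, 25.89,80 ] 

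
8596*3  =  25788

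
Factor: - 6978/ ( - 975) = 2^1*5^(-2)*13^( - 1 )*1163^1 = 2326/325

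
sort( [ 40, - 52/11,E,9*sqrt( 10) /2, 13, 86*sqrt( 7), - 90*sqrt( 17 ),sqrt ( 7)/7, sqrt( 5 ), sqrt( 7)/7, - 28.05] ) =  [ - 90*sqrt( 17), - 28.05, - 52/11, sqrt ( 7 ) /7,sqrt( 7 )/7,sqrt(5 ), E, 13,9 * sqrt( 10)/2,40, 86*sqrt( 7) ]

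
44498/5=44498/5 = 8899.60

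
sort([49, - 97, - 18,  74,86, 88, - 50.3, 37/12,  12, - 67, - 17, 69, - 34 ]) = [ -97, - 67,-50.3, - 34,  -  18, - 17, 37/12, 12, 49, 69 , 74, 86, 88 ] 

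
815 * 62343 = 50809545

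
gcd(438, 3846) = 6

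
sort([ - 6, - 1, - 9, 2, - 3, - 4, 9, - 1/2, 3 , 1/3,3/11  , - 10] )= [- 10,-9, - 6, - 4, - 3, - 1, - 1/2,  3/11, 1/3 , 2, 3, 9 ] 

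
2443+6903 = 9346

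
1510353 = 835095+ 675258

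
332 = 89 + 243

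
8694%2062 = 446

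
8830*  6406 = 56564980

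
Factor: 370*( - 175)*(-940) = 60865000 = 2^3*5^4 * 7^1*37^1 * 47^1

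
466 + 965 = 1431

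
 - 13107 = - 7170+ - 5937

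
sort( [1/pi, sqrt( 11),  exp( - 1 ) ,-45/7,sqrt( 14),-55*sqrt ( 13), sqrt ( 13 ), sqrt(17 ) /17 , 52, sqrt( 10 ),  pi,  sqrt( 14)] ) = [ - 55*sqrt( 13), - 45/7,sqrt( 17 ) /17,1/pi, exp( - 1),pi , sqrt(10 ), sqrt ( 11 ), sqrt( 13),  sqrt( 14 ),sqrt (14),52]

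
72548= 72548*1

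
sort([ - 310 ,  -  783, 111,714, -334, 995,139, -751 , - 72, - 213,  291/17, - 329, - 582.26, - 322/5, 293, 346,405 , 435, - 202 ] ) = [-783, -751, - 582.26, - 334, - 329, - 310,-213, - 202,  -  72, - 322/5, 291/17,111, 139,293,346,405, 435,714, 995]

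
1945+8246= 10191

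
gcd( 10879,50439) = 989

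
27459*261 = 7166799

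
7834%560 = 554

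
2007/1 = 2007 = 2007.00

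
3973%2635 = 1338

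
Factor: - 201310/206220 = -41/42 =-  2^(  -  1 ) * 3^( - 1 ) *7^( -1 ) * 41^1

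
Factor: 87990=2^1*3^1*5^1*7^1 * 419^1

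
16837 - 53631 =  - 36794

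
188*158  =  29704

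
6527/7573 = 6527/7573=0.86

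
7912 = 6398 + 1514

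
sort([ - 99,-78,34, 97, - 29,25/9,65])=[ - 99, -78, - 29,25/9 , 34,  65,97 ]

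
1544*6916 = 10678304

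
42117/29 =1452+9/29 =1452.31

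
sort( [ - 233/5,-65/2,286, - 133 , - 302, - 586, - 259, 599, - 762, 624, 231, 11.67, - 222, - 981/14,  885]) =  [ - 762, - 586, - 302, - 259, - 222,  -  133, - 981/14,-233/5, - 65/2,11.67,231 , 286,599, 624,885]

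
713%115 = 23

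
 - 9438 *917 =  - 8654646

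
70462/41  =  70462/41=1718.59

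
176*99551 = 17520976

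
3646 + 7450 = 11096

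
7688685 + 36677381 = 44366066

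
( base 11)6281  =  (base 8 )20175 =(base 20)10fh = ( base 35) 6rm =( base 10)8317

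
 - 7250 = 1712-8962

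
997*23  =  22931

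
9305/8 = 9305/8=1163.12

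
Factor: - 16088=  - 2^3*2011^1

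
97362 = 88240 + 9122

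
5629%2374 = 881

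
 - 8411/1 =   -  8411 =- 8411.00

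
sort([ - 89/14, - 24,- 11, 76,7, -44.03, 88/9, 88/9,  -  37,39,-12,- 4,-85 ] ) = [ - 85,- 44.03, - 37, - 24, - 12, - 11, - 89/14, - 4 , 7,  88/9 , 88/9, 39,76 ]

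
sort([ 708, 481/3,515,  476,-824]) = [-824, 481/3, 476,515, 708 ]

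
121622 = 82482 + 39140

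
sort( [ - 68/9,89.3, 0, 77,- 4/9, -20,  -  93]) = [ - 93, - 20, - 68/9,-4/9,0, 77, 89.3]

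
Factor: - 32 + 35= 3^1 =3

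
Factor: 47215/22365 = 19/9= 3^(-2)*19^1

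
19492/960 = 20+73/240  =  20.30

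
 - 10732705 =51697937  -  62430642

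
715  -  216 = 499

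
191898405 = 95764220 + 96134185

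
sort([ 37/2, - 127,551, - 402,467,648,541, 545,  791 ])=[-402,  -  127,37/2,467, 541,545,551 , 648, 791 ]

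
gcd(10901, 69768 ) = 1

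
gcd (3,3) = 3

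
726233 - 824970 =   -  98737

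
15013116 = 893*16812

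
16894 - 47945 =  -  31051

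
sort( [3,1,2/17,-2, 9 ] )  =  [-2,2/17 , 1, 3, 9]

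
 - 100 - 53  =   - 153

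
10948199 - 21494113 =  - 10545914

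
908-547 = 361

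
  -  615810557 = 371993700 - 987804257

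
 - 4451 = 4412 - 8863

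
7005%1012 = 933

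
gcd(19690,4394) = 2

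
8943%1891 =1379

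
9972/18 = 554 = 554.00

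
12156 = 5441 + 6715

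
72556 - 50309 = 22247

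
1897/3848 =1897/3848 =0.49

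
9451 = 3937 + 5514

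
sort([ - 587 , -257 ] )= [ - 587, - 257 ]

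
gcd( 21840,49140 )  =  5460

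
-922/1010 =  - 1 + 44/505 = -0.91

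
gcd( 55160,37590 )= 70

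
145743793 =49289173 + 96454620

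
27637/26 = 1062 +25/26 = 1062.96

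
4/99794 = 2/49897  =  0.00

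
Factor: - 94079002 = -2^1*5821^1*8081^1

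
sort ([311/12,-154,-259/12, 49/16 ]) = [ - 154, - 259/12,49/16,311/12 ]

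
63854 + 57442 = 121296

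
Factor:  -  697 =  - 17^1 * 41^1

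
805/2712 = 805/2712 = 0.30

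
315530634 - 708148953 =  - 392618319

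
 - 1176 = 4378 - 5554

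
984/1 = 984= 984.00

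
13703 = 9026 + 4677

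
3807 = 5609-1802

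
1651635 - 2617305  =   - 965670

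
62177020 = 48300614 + 13876406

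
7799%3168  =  1463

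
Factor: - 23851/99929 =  - 17^1*23^1*61^1 * 99929^( -1 )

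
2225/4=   556 + 1/4 = 556.25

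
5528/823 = 5528/823 = 6.72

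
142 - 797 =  - 655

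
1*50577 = 50577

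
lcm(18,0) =0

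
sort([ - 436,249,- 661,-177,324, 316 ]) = [-661, - 436, -177, 249, 316,  324] 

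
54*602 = 32508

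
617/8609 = 617/8609 = 0.07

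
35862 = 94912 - 59050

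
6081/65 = 6081/65 = 93.55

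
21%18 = 3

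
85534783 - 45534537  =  40000246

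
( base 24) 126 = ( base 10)630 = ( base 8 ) 1166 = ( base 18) 1h0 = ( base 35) i0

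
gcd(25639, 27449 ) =1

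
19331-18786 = 545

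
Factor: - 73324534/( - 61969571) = 2^1*19^1 * 691^( - 1 )*  757^1*2549^1* 89681^( -1) 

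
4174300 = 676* 6175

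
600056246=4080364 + 595975882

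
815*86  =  70090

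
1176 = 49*24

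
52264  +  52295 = 104559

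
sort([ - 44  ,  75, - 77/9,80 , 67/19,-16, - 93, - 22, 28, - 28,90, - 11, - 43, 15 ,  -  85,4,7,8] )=[-93, - 85,-44, - 43, - 28, - 22 , - 16,  -  11, - 77/9 , 67/19,4,7,8,15 , 28 , 75,  80, 90]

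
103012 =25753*4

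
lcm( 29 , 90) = 2610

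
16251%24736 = 16251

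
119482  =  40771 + 78711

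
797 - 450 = 347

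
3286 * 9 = 29574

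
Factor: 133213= 133213^1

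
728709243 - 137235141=591474102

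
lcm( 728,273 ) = 2184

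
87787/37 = 2372 + 23/37  =  2372.62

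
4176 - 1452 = 2724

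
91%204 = 91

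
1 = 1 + 0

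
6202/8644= 3101/4322   =  0.72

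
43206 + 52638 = 95844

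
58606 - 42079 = 16527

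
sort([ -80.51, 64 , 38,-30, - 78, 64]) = [-80.51,-78,- 30, 38, 64, 64]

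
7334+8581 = 15915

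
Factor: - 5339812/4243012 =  - 31^1*37^( - 1) * 28669^(-1)*43063^1 = -1334953/1060753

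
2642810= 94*28115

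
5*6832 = 34160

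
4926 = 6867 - 1941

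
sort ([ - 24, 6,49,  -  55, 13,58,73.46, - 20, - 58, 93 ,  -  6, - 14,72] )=[  -  58, - 55,  -  24, - 20, - 14,- 6, 6,13, 49, 58, 72,73.46, 93 ] 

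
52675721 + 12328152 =65003873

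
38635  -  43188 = -4553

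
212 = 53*4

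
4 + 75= 79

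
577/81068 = 577/81068 = 0.01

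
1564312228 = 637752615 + 926559613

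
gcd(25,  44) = 1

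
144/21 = 6 + 6/7 = 6.86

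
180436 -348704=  - 168268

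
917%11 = 4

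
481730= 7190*67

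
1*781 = 781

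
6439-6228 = 211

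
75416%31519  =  12378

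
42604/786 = 54 + 80/393 =54.20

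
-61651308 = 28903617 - 90554925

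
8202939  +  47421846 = 55624785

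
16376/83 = 16376/83 = 197.30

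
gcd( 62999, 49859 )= 73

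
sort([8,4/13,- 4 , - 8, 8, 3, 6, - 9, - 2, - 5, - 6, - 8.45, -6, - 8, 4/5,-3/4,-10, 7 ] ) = [  -  10, - 9,-8.45,-8, - 8,-6, - 6 , -5, - 4, - 2, -3/4, 4/13,4/5, 3, 6,7, 8 , 8]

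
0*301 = 0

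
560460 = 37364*15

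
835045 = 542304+292741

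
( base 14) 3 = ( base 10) 3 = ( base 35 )3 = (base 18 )3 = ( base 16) 3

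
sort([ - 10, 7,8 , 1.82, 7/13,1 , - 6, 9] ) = [ - 10, - 6 , 7/13, 1, 1.82,7,8, 9] 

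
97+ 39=136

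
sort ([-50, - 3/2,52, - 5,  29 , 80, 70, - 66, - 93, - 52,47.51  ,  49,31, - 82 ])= [-93,  -  82,-66, - 52,-50 , - 5,-3/2  ,  29  ,  31, 47.51,49, 52,70, 80 ] 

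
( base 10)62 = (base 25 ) 2C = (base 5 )222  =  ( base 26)2a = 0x3E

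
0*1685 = 0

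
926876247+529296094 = 1456172341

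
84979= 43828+41151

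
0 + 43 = 43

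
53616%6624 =624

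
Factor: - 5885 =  - 5^1*11^1 * 107^1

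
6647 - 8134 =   -  1487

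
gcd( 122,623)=1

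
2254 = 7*322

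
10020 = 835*12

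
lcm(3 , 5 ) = 15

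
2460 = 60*41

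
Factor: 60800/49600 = 38/31 = 2^1*19^1*31^(-1 ) 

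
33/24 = 1 + 3/8 =1.38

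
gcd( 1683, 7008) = 3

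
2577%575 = 277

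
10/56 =5/28=0.18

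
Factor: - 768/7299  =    -  2^8 * 3^( - 1 )*811^(  -  1) = - 256/2433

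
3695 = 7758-4063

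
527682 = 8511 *62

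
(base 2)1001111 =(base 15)54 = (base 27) 2p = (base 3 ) 2221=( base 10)79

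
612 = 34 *18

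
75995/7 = 10856 + 3/7 = 10856.43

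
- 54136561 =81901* (-661) 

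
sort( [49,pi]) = [pi,49]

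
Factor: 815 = 5^1*163^1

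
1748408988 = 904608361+843800627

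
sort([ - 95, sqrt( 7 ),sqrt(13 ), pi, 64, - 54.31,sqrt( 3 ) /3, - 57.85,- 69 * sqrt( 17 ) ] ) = [ - 69*sqrt( 17),-95, - 57.85, - 54.31,sqrt( 3)/3,sqrt( 7 ),pi,sqrt( 13),64]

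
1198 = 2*599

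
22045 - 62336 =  - 40291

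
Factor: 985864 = 2^3*11^1*17^1*659^1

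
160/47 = 160/47 = 3.40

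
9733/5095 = 1 + 4638/5095 = 1.91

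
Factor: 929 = 929^1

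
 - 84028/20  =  -21007/5 = - 4201.40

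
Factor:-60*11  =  -660=-  2^2 * 3^1*5^1*11^1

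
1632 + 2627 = 4259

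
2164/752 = 2 +165/188 = 2.88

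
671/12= 55 +11/12 = 55.92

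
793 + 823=1616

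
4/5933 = 4/5933 = 0.00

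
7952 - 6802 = 1150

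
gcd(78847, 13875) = 37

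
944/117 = 944/117 = 8.07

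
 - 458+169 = - 289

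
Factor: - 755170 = -2^1 * 5^1 *13^1 * 37^1*157^1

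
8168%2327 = 1187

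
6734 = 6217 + 517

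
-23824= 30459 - 54283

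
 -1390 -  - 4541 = 3151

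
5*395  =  1975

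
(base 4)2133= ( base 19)87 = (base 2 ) 10011111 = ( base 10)159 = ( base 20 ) 7j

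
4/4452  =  1/1113 = 0.00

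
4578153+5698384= 10276537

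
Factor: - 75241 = -67^1*1123^1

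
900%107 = 44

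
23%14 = 9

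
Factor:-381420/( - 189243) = 2^2 * 3^( - 1) * 5^1*13^1 * 43^( - 1) = 260/129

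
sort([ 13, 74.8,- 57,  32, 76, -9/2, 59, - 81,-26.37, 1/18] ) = [ - 81, - 57, - 26.37, - 9/2 , 1/18,13  ,  32,59,74.8,76 ] 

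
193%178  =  15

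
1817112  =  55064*33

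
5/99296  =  5/99296 = 0.00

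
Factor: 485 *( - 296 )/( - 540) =7178/27= 2^1*3^( - 3 )*37^1 * 97^1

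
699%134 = 29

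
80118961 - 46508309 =33610652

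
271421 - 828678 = -557257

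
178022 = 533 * 334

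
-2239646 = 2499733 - 4739379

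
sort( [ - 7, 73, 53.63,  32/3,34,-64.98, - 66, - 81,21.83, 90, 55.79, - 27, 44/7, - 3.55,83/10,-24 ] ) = [ - 81, - 66,  -  64.98, - 27, - 24,  -  7,-3.55,44/7, 83/10 , 32/3 , 21.83, 34, 53.63, 55.79, 73, 90]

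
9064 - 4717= 4347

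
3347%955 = 482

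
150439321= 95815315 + 54624006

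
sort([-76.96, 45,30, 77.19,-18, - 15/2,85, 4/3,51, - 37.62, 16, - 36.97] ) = [-76.96,  -  37.62 , - 36.97, - 18,-15/2, 4/3 , 16, 30, 45 , 51,77.19,85]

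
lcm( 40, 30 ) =120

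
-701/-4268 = 701/4268 = 0.16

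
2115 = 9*235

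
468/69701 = 468/69701 = 0.01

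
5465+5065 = 10530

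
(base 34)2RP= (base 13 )1635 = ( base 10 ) 3255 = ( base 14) 1287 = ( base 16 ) cb7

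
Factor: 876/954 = 146/159 = 2^1*3^( - 1)*53^( - 1) * 73^1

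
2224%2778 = 2224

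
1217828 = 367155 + 850673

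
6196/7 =885 + 1/7 = 885.14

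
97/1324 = 97/1324 = 0.07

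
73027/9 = 8114 + 1/9 = 8114.11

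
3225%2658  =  567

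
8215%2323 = 1246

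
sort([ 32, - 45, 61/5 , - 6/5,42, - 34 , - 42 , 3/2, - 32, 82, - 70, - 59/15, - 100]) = [ -100, - 70, - 45,  -  42,- 34, - 32, - 59/15, - 6/5, 3/2, 61/5, 32, 42, 82]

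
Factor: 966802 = 2^1*29^1*79^1*211^1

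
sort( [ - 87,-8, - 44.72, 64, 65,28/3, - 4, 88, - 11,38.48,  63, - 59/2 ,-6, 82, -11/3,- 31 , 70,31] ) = [ - 87,  -  44.72, - 31,  -  59/2, - 11, - 8, - 6 , - 4, - 11/3, 28/3, 31, 38.48, 63, 64 , 65,70,82, 88]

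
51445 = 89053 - 37608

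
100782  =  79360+21422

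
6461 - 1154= 5307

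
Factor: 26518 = 2^1 * 13259^1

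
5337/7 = 5337/7= 762.43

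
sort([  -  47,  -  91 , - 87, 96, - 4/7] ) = [ - 91 ,-87,-47, -4/7,96 ]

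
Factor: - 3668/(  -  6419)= 4/7 = 2^2*7^( - 1 )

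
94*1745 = 164030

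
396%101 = 93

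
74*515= 38110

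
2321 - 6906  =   - 4585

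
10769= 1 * 10769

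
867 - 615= 252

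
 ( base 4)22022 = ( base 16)28a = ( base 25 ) 110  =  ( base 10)650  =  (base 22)17C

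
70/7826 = 5/559 = 0.01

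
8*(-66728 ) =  - 533824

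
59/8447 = 59/8447=   0.01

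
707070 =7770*91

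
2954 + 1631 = 4585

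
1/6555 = 1/6555 = 0.00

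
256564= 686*374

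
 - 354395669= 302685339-657081008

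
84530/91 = 84530/91 = 928.90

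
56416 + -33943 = 22473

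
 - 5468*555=-3034740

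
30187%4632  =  2395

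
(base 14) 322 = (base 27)MO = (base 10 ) 618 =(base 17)226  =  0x26a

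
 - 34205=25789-59994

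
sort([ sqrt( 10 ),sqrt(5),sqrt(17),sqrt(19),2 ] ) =[ 2, sqrt( 5), sqrt( 10), sqrt(17), sqrt(19) ]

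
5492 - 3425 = 2067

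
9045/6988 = 9045/6988  =  1.29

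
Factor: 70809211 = 11^1*6437201^1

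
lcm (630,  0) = 0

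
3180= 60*53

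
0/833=0  =  0.00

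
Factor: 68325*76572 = 5231781900 = 2^2*3^4*5^2*709^1 * 911^1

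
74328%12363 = 150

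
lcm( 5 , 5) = 5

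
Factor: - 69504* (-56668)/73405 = 2^9*3^1 *5^( - 1 ) *31^1 * 53^( - 1) * 181^1*277^(- 1 ) * 457^1 = 3938652672/73405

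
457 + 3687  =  4144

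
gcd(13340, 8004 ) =2668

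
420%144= 132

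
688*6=4128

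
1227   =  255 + 972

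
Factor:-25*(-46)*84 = 96600 = 2^3*3^1*5^2*7^1*23^1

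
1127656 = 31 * 36376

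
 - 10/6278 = -5/3139 = - 0.00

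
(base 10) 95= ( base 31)32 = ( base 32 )2V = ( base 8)137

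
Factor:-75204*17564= -2^4*3^2*2089^1 * 4391^1 = -1320883056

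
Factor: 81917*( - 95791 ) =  - 7846911347 = - 11^2*677^1*95791^1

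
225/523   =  225/523 = 0.43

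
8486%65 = 36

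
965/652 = 1 + 313/652 = 1.48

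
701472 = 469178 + 232294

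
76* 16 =1216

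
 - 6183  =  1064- 7247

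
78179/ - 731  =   - 78179/731  =  - 106.95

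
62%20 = 2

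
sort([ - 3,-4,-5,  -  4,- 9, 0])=[  -  9, - 5,-4 ,  -  4 , - 3, 0 ]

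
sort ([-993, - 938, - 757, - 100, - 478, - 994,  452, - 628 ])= [ - 994,  -  993, - 938, - 757, - 628, - 478, - 100,452]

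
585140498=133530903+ 451609595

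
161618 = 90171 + 71447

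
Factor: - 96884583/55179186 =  - 32294861/18393062 = - 2^( - 1 )*53^1 * 609337^1*9196531^( -1 )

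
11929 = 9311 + 2618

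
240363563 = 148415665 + 91947898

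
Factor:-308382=-2^1*3^1 *103^1*499^1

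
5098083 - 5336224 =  - 238141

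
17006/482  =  35 + 68/241  =  35.28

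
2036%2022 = 14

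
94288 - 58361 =35927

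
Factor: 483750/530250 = 3^1*5^1*7^ (  -  1)*43^1*101^ (-1 ) = 645/707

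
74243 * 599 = 44471557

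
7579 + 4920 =12499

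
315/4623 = 105/1541 =0.07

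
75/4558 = 75/4558=0.02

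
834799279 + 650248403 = 1485047682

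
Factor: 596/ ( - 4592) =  - 149/1148 = -2^(  -  2)* 7^ (-1) * 41^( - 1)*149^1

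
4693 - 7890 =  -  3197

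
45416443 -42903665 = 2512778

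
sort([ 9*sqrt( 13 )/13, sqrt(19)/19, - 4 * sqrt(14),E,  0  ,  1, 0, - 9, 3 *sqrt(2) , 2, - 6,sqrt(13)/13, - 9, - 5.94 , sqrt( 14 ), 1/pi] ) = [ - 4*sqrt(14), - 9, - 9 , - 6, -5.94,0,0 , sqrt(19)/19,sqrt( 13) /13, 1/pi, 1,2, 9*sqrt( 13)/13,E, sqrt(14 ),3 * sqrt( 2)] 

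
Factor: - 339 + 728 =389 = 389^1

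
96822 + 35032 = 131854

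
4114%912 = 466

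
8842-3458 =5384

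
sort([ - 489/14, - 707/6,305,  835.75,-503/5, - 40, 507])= [-707/6, - 503/5,-40,-489/14, 305, 507, 835.75]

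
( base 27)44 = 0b1110000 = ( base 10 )112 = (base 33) 3D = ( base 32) 3g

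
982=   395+587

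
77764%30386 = 16992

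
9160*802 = 7346320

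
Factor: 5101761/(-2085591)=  - 7^1*59^(-1)*83^1 * 2927^1*11783^( - 1) = - 1700587/695197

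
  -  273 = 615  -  888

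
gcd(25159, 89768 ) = 1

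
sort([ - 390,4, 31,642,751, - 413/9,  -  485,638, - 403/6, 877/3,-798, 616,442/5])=[ -798, - 485, - 390 , - 403/6,-413/9,4,31,442/5, 877/3  ,  616,638, 642 , 751]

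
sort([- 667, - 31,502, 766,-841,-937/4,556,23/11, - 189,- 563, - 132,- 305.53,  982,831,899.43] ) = [-841,- 667, - 563,-305.53, - 937/4,-189, - 132, - 31 , 23/11,502,556,766,831, 899.43 , 982]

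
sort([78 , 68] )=[68,  78]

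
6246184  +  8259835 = 14506019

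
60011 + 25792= 85803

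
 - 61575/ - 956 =64 + 391/956 =64.41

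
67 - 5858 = - 5791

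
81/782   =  81/782 = 0.10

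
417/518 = 417/518 = 0.81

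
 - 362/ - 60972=181/30486= 0.01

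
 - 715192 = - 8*89399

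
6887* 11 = 75757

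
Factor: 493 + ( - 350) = 11^1 * 13^1 = 143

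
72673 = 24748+47925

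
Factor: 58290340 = 2^2*5^1 * 47^1*62011^1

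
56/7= 8 = 8.00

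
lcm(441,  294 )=882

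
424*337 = 142888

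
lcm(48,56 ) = 336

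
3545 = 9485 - 5940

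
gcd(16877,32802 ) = 7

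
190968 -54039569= - 53848601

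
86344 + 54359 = 140703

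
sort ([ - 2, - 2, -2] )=[-2, -2, - 2 ]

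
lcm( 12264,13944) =1017912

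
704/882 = 352/441 = 0.80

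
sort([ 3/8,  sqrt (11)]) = [3/8, sqrt( 11)]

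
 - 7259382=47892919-55152301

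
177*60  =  10620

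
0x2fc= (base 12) 538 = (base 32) ns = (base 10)764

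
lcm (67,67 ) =67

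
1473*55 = 81015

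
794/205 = 3+179/205= 3.87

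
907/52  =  907/52 = 17.44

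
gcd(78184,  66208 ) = 8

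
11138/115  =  11138/115 = 96.85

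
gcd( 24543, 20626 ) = 1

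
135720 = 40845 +94875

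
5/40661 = 5/40661 =0.00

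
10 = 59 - 49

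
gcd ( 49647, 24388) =871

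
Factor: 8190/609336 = 5/372  =  2^( - 2)*3^( - 1)*5^1*31^( - 1) 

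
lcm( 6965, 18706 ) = 654710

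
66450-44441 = 22009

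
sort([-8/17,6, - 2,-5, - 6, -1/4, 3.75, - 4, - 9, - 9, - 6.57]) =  [ - 9,  -  9, - 6.57, - 6, - 5 , - 4, - 2, - 8/17, - 1/4,  3.75,6 ]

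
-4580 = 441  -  5021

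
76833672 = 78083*984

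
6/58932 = 1/9822 = 0.00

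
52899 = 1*52899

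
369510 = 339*1090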